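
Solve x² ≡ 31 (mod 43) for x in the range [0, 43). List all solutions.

17, 26

Since 43 ≡ 3 (mod 4), a square root of 31 is 31^((43+1)/4) = 31^11 mod 43.
Repeated squaring: 31^2≡15, 31^4≡10, 31^8≡14 (mod 43).
31^11 = 31^(8+2+1) ≡ 17 (mod 43).
Check: 17² = 289 ≡ 31 (mod 43). The two roots are 17 and 26.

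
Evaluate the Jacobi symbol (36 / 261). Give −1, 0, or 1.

Pull out 2^2: since 261 ≡ 5 (mod 8), (2/261) = -1, so (2/261)^2 = +1.
Reciprocity: 9 ≡ 1 and 261 ≡ 1 (mod 4), so (9/261) = +(261/9).
Reduce top mod 9: now compute (0/9).
Top reduces to 0: gcd > 1, so the symbol is 0.

0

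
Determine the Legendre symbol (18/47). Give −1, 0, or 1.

Pull out 2: since 47 ≡ 7 (mod 8), (2/47) = +1.
Reciprocity: 9 ≡ 1 and 47 ≡ 3 (mod 4), so (9/47) = +(47/9).
Reduce top mod 9: now compute (2/9).
Pull out 2: since 9 ≡ 1 (mod 8), (2/9) = +1.
Reached (1/9) = 1. Collecting the sign flips along the way, the symbol is +1.

1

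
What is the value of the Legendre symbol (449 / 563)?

Euler's criterion: (449/563) ≡ 449^281 (mod 563).
449^2 ≡ 47 (mod 563)
449^4 ≡ 520 (mod 563)
449^8 ≡ 160 (mod 563)
449^16 ≡ 265 (mod 563)
449^32 ≡ 413 (mod 563)
449^64 ≡ 543 (mod 563)
449^128 ≡ 400 (mod 563)
449^256 ≡ 108 (mod 563)
449^281 = 449^(256+16+8+1) ≡ 1 (mod 563).
Result is 1, so (449/563) = 1.

1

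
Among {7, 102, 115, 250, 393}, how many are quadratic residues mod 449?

(7/449) = +1 → QR.
(102/449) = +1 → QR.
(115/449) = +1 → QR.
(250/449) = +1 → QR.
(393/449) = +1 → QR.
Total quadratic residues among the 5: 5.

5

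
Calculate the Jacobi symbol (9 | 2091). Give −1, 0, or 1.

0

Reciprocity: 9 ≡ 1 and 2091 ≡ 3 (mod 4), so (9/2091) = +(2091/9).
Reduce top mod 9: now compute (3/9).
Reciprocity: 3 ≡ 3 and 9 ≡ 1 (mod 4), so (3/9) = +(9/3).
Reduce top mod 3: now compute (0/3).
Top reduces to 0: gcd > 1, so the symbol is 0.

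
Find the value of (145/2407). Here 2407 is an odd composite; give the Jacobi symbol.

0

Reciprocity: 145 ≡ 1 and 2407 ≡ 3 (mod 4), so (145/2407) = +(2407/145).
Reduce top mod 145: now compute (87/145).
Reciprocity: 87 ≡ 3 and 145 ≡ 1 (mod 4), so (87/145) = +(145/87).
Reduce top mod 87: now compute (58/87).
Pull out 2: since 87 ≡ 7 (mod 8), (2/87) = +1.
Reciprocity: 29 ≡ 1 and 87 ≡ 3 (mod 4), so (29/87) = +(87/29).
Reduce top mod 29: now compute (0/29).
Top reduces to 0: gcd > 1, so the symbol is 0.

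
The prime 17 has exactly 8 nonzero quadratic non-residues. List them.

3 5 6 7 10 11 12 14

Square k = 1,…,8 (k and 17−k give the same square):
1²=1, 2²=4, 3²=9, 4²=16, 5²≡8, 6²≡2, 7²≡15, 8²≡13 (mod 17).
The residues are {1, 2, 4, 8, 9, 13, 15, 16}; the non-residues are the remaining 8 nonzero classes.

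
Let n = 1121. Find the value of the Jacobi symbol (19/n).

0

Reciprocity: 19 ≡ 3 and 1121 ≡ 1 (mod 4), so (19/1121) = +(1121/19).
Reduce top mod 19: now compute (0/19).
Top reduces to 0: gcd > 1, so the symbol is 0.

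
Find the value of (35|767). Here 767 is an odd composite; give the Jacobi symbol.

Reciprocity: 35 ≡ 3 and 767 ≡ 3 (mod 4), so (35/767) = −(767/35).
Reduce top mod 35: now compute (32/35).
Pull out 2^5: since 35 ≡ 3 (mod 8), (2/35) = -1, so (2/35)^5 = -1.
Reached (1/35) = 1. Collecting the sign flips along the way, the symbol is +1.

1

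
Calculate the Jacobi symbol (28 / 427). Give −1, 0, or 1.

0

Pull out 2^2: since 427 ≡ 3 (mod 8), (2/427) = -1, so (2/427)^2 = +1.
Reciprocity: 7 ≡ 3 and 427 ≡ 3 (mod 4), so (7/427) = −(427/7).
Reduce top mod 7: now compute (0/7).
Top reduces to 0: gcd > 1, so the symbol is 0.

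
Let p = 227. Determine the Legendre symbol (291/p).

1

First reduce: 291 ≡ 64 (mod 227).
Pull out 2^6: since 227 ≡ 3 (mod 8), (2/227) = -1, so (2/227)^6 = +1.
Reached (1/227) = 1. Collecting the sign flips along the way, the symbol is +1.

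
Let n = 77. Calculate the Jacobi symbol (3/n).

Reciprocity: 3 ≡ 3 and 77 ≡ 1 (mod 4), so (3/77) = +(77/3).
Reduce top mod 3: now compute (2/3).
Pull out 2: since 3 ≡ 3 (mod 8), (2/3) = -1.
Reached (1/3) = 1. Collecting the sign flips along the way, the symbol is -1.

-1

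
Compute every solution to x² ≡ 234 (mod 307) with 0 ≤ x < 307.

65, 242

Since 307 ≡ 3 (mod 4), a square root of 234 is 234^((307+1)/4) = 234^77 mod 307.
Repeated squaring: 234^2≡110, 234^4≡127, 234^8≡165, 234^16≡209, 234^32≡87, 234^64≡201 (mod 307).
234^77 = 234^(64+8+4+1) ≡ 65 (mod 307).
Check: 65² = 4225 ≡ 234 (mod 307). The two roots are 65 and 242.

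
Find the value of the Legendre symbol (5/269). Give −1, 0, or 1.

1

Reciprocity: 5 ≡ 1 and 269 ≡ 1 (mod 4), so (5/269) = +(269/5).
Reduce top mod 5: now compute (4/5).
Pull out 2^2: since 5 ≡ 5 (mod 8), (2/5) = -1, so (2/5)^2 = +1.
Reached (1/5) = 1. Collecting the sign flips along the way, the symbol is +1.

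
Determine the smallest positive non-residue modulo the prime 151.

3

(2/151) = +1, so 2 is a residue.
(3/151) = −1, so 3 is the smallest positive non-residue mod 151.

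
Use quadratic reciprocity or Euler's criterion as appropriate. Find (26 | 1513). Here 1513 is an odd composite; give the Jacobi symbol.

-1

Pull out 2: since 1513 ≡ 1 (mod 8), (2/1513) = +1.
Reciprocity: 13 ≡ 1 and 1513 ≡ 1 (mod 4), so (13/1513) = +(1513/13).
Reduce top mod 13: now compute (5/13).
Reciprocity: 5 ≡ 1 and 13 ≡ 1 (mod 4), so (5/13) = +(13/5).
Reduce top mod 5: now compute (3/5).
Reciprocity: 3 ≡ 3 and 5 ≡ 1 (mod 4), so (3/5) = +(5/3).
Reduce top mod 3: now compute (2/3).
Pull out 2: since 3 ≡ 3 (mod 8), (2/3) = -1.
Reached (1/3) = 1. Collecting the sign flips along the way, the symbol is -1.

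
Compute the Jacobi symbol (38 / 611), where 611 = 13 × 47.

-1

Pull out 2: since 611 ≡ 3 (mod 8), (2/611) = -1.
Reciprocity: 19 ≡ 3 and 611 ≡ 3 (mod 4), so (19/611) = −(611/19).
Reduce top mod 19: now compute (3/19).
Reciprocity: 3 ≡ 3 and 19 ≡ 3 (mod 4), so (3/19) = −(19/3).
Reduce top mod 3: now compute (1/3).
Reached (1/3) = 1. Collecting the sign flips along the way, the symbol is -1.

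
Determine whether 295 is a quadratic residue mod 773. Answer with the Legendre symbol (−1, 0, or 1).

1

Reciprocity: 295 ≡ 3 and 773 ≡ 1 (mod 4), so (295/773) = +(773/295).
Reduce top mod 295: now compute (183/295).
Reciprocity: 183 ≡ 3 and 295 ≡ 3 (mod 4), so (183/295) = −(295/183).
Reduce top mod 183: now compute (112/183).
Pull out 2^4: since 183 ≡ 7 (mod 8), (2/183) = +1, so (2/183)^4 = +1.
Reciprocity: 7 ≡ 3 and 183 ≡ 3 (mod 4), so (7/183) = −(183/7).
Reduce top mod 7: now compute (1/7).
Reached (1/7) = 1. Collecting the sign flips along the way, the symbol is +1.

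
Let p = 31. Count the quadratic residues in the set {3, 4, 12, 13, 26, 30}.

1

(3/31) = -1 → non-residue.
(4/31) = +1 → QR.
(12/31) = -1 → non-residue.
(13/31) = -1 → non-residue.
(26/31) = -1 → non-residue.
(30/31) = -1 → non-residue.
Total quadratic residues among the 6: 1.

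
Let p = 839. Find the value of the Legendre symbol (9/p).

Reciprocity: 9 ≡ 1 and 839 ≡ 3 (mod 4), so (9/839) = +(839/9).
Reduce top mod 9: now compute (2/9).
Pull out 2: since 9 ≡ 1 (mod 8), (2/9) = +1.
Reached (1/9) = 1. Collecting the sign flips along the way, the symbol is +1.

1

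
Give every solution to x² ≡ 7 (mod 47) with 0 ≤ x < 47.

17, 30

Since 47 ≡ 3 (mod 4), a square root of 7 is 7^((47+1)/4) = 7^12 mod 47.
Repeated squaring: 7^2≡2, 7^4≡4, 7^8≡16 (mod 47).
7^12 = 7^(8+4) ≡ 17 (mod 47).
Check: 17² = 289 ≡ 7 (mod 47). The two roots are 17 and 30.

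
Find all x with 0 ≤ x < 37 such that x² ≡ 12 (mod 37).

7, 30

37 ≡ 1 (mod 4), so we find a root by search.
Trying successive values, 7² = 49 ≡ 12 (mod 37). The other root is 37 − 7 = 30.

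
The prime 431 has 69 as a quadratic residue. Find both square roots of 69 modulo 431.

86, 345

Since 431 ≡ 3 (mod 4), a square root of 69 is 69^((431+1)/4) = 69^108 mod 431.
Repeated squaring: 69^2≡20, 69^4≡400, 69^8≡99, 69^16≡319, 69^32≡45, 69^64≡301 (mod 431).
69^108 = 69^(64+32+8+4) ≡ 345 (mod 431).
Check: 345² = 119025 ≡ 69 (mod 431). The two roots are 86 and 345.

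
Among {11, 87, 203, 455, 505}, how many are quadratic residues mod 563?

(11/563) = +1 → QR.
(87/563) = -1 → non-residue.
(203/563) = -1 → non-residue.
(455/563) = -1 → non-residue.
(505/563) = -1 → non-residue.
Total quadratic residues among the 5: 1.

1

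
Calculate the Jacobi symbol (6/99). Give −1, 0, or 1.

Pull out 2: since 99 ≡ 3 (mod 8), (2/99) = -1.
Reciprocity: 3 ≡ 3 and 99 ≡ 3 (mod 4), so (3/99) = −(99/3).
Reduce top mod 3: now compute (0/3).
Top reduces to 0: gcd > 1, so the symbol is 0.

0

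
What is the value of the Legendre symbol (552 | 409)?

First reduce: 552 ≡ 143 (mod 409).
Reciprocity: 143 ≡ 3 and 409 ≡ 1 (mod 4), so (143/409) = +(409/143).
Reduce top mod 143: now compute (123/143).
Reciprocity: 123 ≡ 3 and 143 ≡ 3 (mod 4), so (123/143) = −(143/123).
Reduce top mod 123: now compute (20/123).
Pull out 2^2: since 123 ≡ 3 (mod 8), (2/123) = -1, so (2/123)^2 = +1.
Reciprocity: 5 ≡ 1 and 123 ≡ 3 (mod 4), so (5/123) = +(123/5).
Reduce top mod 5: now compute (3/5).
Reciprocity: 3 ≡ 3 and 5 ≡ 1 (mod 4), so (3/5) = +(5/3).
Reduce top mod 3: now compute (2/3).
Pull out 2: since 3 ≡ 3 (mod 8), (2/3) = -1.
Reached (1/3) = 1. Collecting the sign flips along the way, the symbol is +1.

1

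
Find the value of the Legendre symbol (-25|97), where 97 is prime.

First reduce: -25 ≡ 72 (mod 97).
Pull out 2^3: since 97 ≡ 1 (mod 8), (2/97) = +1, so (2/97)^3 = +1.
Reciprocity: 9 ≡ 1 and 97 ≡ 1 (mod 4), so (9/97) = +(97/9).
Reduce top mod 9: now compute (7/9).
Reciprocity: 7 ≡ 3 and 9 ≡ 1 (mod 4), so (7/9) = +(9/7).
Reduce top mod 7: now compute (2/7).
Pull out 2: since 7 ≡ 7 (mod 8), (2/7) = +1.
Reached (1/7) = 1. Collecting the sign flips along the way, the symbol is +1.

1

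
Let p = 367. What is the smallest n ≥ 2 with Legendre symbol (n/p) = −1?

(2/367) = +1, so 2 is a residue.
(3/367) = −1, so 3 is the smallest positive non-residue mod 367.

3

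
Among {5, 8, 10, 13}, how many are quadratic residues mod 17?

(5/17) = -1 → non-residue.
(8/17) = +1 → QR.
(10/17) = -1 → non-residue.
(13/17) = +1 → QR.
Total quadratic residues among the 4: 2.

2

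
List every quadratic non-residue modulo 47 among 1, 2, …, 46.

5,10,11,13,15,19,20,22,23,26,29,30,31,33,35,38,39,40,41,43,44,45,46

Square k = 1,…,23 (k and 47−k give the same square):
1²=1, 2²=4, 3²=9, 4²=16, 5²=25, 6²=36, 7²≡2, 8²≡17, 9²≡34, 10²≡6, 11²≡27, 12²≡3, 13²≡28, 14²≡8, 15²≡37, 16²≡21, 17²≡7, 18²≡42, 19²≡32, 20²≡24, 21²≡18, 22²≡14, 23²≡12 (mod 47).
The residues are {1, 2, 3, 4, 6, 7, 8, 9, 12, 14, 16, 17, 18, 21, 24, 25, 27, 28, 32, 34, 36, 37, 42}; the non-residues are the remaining 23 nonzero classes.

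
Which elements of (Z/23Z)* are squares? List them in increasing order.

Square k = 1,…,11 (k and 23−k give the same square):
1²=1, 2²=4, 3²=9, 4²=16, 5²≡2, 6²≡13, 7²≡3, 8²≡18, 9²≡12, 10²≡8, 11²≡6 (mod 23).
So the quadratic residues mod 23 are {1, 2, 3, 4, 6, 8, 9, 12, 13, 16, 18}.

1, 2, 3, 4, 6, 8, 9, 12, 13, 16, 18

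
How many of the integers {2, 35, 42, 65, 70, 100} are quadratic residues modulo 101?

3

(2/101) = -1 → non-residue.
(35/101) = -1 → non-residue.
(42/101) = -1 → non-residue.
(65/101) = +1 → QR.
(70/101) = +1 → QR.
(100/101) = +1 → QR.
Total quadratic residues among the 6: 3.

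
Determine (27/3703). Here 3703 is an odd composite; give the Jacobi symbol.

Reciprocity: 27 ≡ 3 and 3703 ≡ 3 (mod 4), so (27/3703) = −(3703/27).
Reduce top mod 27: now compute (4/27).
Pull out 2^2: since 27 ≡ 3 (mod 8), (2/27) = -1, so (2/27)^2 = +1.
Reached (1/27) = 1. Collecting the sign flips along the way, the symbol is -1.

-1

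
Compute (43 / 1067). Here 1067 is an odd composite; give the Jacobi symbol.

Reciprocity: 43 ≡ 3 and 1067 ≡ 3 (mod 4), so (43/1067) = −(1067/43).
Reduce top mod 43: now compute (35/43).
Reciprocity: 35 ≡ 3 and 43 ≡ 3 (mod 4), so (35/43) = −(43/35).
Reduce top mod 35: now compute (8/35).
Pull out 2^3: since 35 ≡ 3 (mod 8), (2/35) = -1, so (2/35)^3 = -1.
Reached (1/35) = 1. Collecting the sign flips along the way, the symbol is -1.

-1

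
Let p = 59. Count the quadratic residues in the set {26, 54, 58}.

(26/59) = +1 → QR.
(54/59) = -1 → non-residue.
(58/59) = -1 → non-residue.
Total quadratic residues among the 3: 1.

1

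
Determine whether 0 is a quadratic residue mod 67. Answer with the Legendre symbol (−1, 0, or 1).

0

Top reduces to 0: gcd > 1, so the symbol is 0.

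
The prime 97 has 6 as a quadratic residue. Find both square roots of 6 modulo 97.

97 ≡ 1 (mod 4), so we find a root by search.
Trying successive values, 43² = 1849 ≡ 6 (mod 97). The other root is 97 − 43 = 54.

43, 54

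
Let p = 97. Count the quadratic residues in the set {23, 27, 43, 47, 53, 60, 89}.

(23/97) = -1 → non-residue.
(27/97) = +1 → QR.
(43/97) = +1 → QR.
(47/97) = +1 → QR.
(53/97) = +1 → QR.
(60/97) = -1 → non-residue.
(89/97) = +1 → QR.
Total quadratic residues among the 7: 5.

5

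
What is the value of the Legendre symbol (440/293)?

-1

Euler's criterion: (440/293) ≡ 147^146 (mod 293).
147^2 ≡ 220 (mod 293)
147^4 ≡ 55 (mod 293)
147^8 ≡ 95 (mod 293)
147^16 ≡ 235 (mod 293)
147^32 ≡ 141 (mod 293)
147^64 ≡ 250 (mod 293)
147^128 ≡ 91 (mod 293)
147^146 = 147^(128+16+2) ≡ 292 (mod 293).
Result is 292 ≡ −1, so (440/293) = −1.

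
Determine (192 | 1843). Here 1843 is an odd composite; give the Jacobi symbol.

-1

Pull out 2^6: since 1843 ≡ 3 (mod 8), (2/1843) = -1, so (2/1843)^6 = +1.
Reciprocity: 3 ≡ 3 and 1843 ≡ 3 (mod 4), so (3/1843) = −(1843/3).
Reduce top mod 3: now compute (1/3).
Reached (1/3) = 1. Collecting the sign flips along the way, the symbol is -1.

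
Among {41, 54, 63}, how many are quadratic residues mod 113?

(41/113) = +1 → QR.
(54/113) = -1 → non-residue.
(63/113) = +1 → QR.
Total quadratic residues among the 3: 2.

2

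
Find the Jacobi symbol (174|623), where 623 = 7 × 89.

Pull out 2: since 623 ≡ 7 (mod 8), (2/623) = +1.
Reciprocity: 87 ≡ 3 and 623 ≡ 3 (mod 4), so (87/623) = −(623/87).
Reduce top mod 87: now compute (14/87).
Pull out 2: since 87 ≡ 7 (mod 8), (2/87) = +1.
Reciprocity: 7 ≡ 3 and 87 ≡ 3 (mod 4), so (7/87) = −(87/7).
Reduce top mod 7: now compute (3/7).
Reciprocity: 3 ≡ 3 and 7 ≡ 3 (mod 4), so (3/7) = −(7/3).
Reduce top mod 3: now compute (1/3).
Reached (1/3) = 1. Collecting the sign flips along the way, the symbol is -1.

-1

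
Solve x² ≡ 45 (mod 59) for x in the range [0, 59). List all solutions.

24, 35

Since 59 ≡ 3 (mod 4), a square root of 45 is 45^((59+1)/4) = 45^15 mod 59.
Repeated squaring: 45^2≡19, 45^4≡7, 45^8≡49 (mod 59).
45^15 = 45^(8+4+2+1) ≡ 35 (mod 59).
Check: 35² = 1225 ≡ 45 (mod 59). The two roots are 24 and 35.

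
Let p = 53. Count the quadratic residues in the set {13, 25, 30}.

2

(13/53) = +1 → QR.
(25/53) = +1 → QR.
(30/53) = -1 → non-residue.
Total quadratic residues among the 3: 2.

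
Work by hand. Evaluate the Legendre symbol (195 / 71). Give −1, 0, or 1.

Euler's criterion: (195/71) ≡ 53^35 (mod 71).
53^2 ≡ 40 (mod 71)
53^4 ≡ 38 (mod 71)
53^8 ≡ 24 (mod 71)
53^16 ≡ 8 (mod 71)
53^32 ≡ 64 (mod 71)
53^35 = 53^(32+2+1) ≡ 70 (mod 71).
Result is 70 ≡ −1, so (195/71) = −1.

-1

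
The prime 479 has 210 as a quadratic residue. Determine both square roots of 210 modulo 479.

230, 249

Since 479 ≡ 3 (mod 4), a square root of 210 is 210^((479+1)/4) = 210^120 mod 479.
Repeated squaring: 210^2≡32, 210^4≡66, 210^8≡45, 210^16≡109, 210^32≡385, 210^64≡214 (mod 479).
210^120 = 210^(64+32+16+8) ≡ 230 (mod 479).
Check: 230² = 52900 ≡ 210 (mod 479). The two roots are 230 and 249.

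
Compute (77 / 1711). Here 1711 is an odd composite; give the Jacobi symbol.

1

Reciprocity: 77 ≡ 1 and 1711 ≡ 3 (mod 4), so (77/1711) = +(1711/77).
Reduce top mod 77: now compute (17/77).
Reciprocity: 17 ≡ 1 and 77 ≡ 1 (mod 4), so (17/77) = +(77/17).
Reduce top mod 17: now compute (9/17).
Reciprocity: 9 ≡ 1 and 17 ≡ 1 (mod 4), so (9/17) = +(17/9).
Reduce top mod 9: now compute (8/9).
Pull out 2^3: since 9 ≡ 1 (mod 8), (2/9) = +1, so (2/9)^3 = +1.
Reached (1/9) = 1. Collecting the sign flips along the way, the symbol is +1.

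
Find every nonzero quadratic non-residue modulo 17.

Square k = 1,…,8 (k and 17−k give the same square):
1²=1, 2²=4, 3²=9, 4²=16, 5²≡8, 6²≡2, 7²≡15, 8²≡13 (mod 17).
The residues are {1, 2, 4, 8, 9, 13, 15, 16}; the non-residues are the remaining 8 nonzero classes.

3, 5, 6, 7, 10, 11, 12, 14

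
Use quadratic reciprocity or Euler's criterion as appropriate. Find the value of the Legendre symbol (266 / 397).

1

Euler's criterion: (266/397) ≡ 266^198 (mod 397).
266^2 ≡ 90 (mod 397)
266^4 ≡ 160 (mod 397)
266^8 ≡ 192 (mod 397)
266^16 ≡ 340 (mod 397)
266^32 ≡ 73 (mod 397)
266^64 ≡ 168 (mod 397)
266^128 ≡ 37 (mod 397)
266^198 = 266^(128+64+4+2) ≡ 1 (mod 397).
Result is 1, so (266/397) = 1.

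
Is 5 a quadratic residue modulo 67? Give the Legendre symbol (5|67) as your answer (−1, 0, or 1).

Euler's criterion: (5/67) ≡ 5^33 (mod 67).
5^2 ≡ 25 (mod 67)
5^4 ≡ 22 (mod 67)
5^8 ≡ 15 (mod 67)
5^16 ≡ 24 (mod 67)
5^32 ≡ 40 (mod 67)
5^33 = 5^(32+1) ≡ 66 (mod 67).
Result is 66 ≡ −1, so (5/67) = −1.

-1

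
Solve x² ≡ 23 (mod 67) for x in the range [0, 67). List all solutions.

Since 67 ≡ 3 (mod 4), a square root of 23 is 23^((67+1)/4) = 23^17 mod 67.
Repeated squaring: 23^2≡60, 23^4≡49, 23^8≡56, 23^16≡54 (mod 67).
23^17 = 23^(16+1) ≡ 36 (mod 67).
Check: 36² = 1296 ≡ 23 (mod 67). The two roots are 31 and 36.

31, 36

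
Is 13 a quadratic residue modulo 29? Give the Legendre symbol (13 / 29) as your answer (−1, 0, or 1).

1

Reciprocity: 13 ≡ 1 and 29 ≡ 1 (mod 4), so (13/29) = +(29/13).
Reduce top mod 13: now compute (3/13).
Reciprocity: 3 ≡ 3 and 13 ≡ 1 (mod 4), so (3/13) = +(13/3).
Reduce top mod 3: now compute (1/3).
Reached (1/3) = 1. Collecting the sign flips along the way, the symbol is +1.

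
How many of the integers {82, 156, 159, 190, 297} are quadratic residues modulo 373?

1

(82/373) = -1 → non-residue.
(156/373) = +1 → QR.
(159/373) = -1 → non-residue.
(190/373) = -1 → non-residue.
(297/373) = -1 → non-residue.
Total quadratic residues among the 5: 1.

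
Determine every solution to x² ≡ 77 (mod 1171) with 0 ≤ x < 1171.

Since 1171 ≡ 3 (mod 4), a square root of 77 is 77^((1171+1)/4) = 77^293 mod 1171.
Repeated squaring: 77^2≡74, 77^4≡792, 77^8≡779, 77^16≡263, 77^32≡80, 77^64≡545, 77^128≡762, 77^256≡999 (mod 1171).
77^293 = 77^(256+32+4+1) ≡ 1102 (mod 1171).
Check: 1102² = 1214404 ≡ 77 (mod 1171). The two roots are 69 and 1102.

69, 1102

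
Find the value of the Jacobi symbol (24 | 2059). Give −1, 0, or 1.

1

Pull out 2^3: since 2059 ≡ 3 (mod 8), (2/2059) = -1, so (2/2059)^3 = -1.
Reciprocity: 3 ≡ 3 and 2059 ≡ 3 (mod 4), so (3/2059) = −(2059/3).
Reduce top mod 3: now compute (1/3).
Reached (1/3) = 1. Collecting the sign flips along the way, the symbol is +1.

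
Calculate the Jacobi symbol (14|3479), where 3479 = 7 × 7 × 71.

0

Pull out 2: since 3479 ≡ 7 (mod 8), (2/3479) = +1.
Reciprocity: 7 ≡ 3 and 3479 ≡ 3 (mod 4), so (7/3479) = −(3479/7).
Reduce top mod 7: now compute (0/7).
Top reduces to 0: gcd > 1, so the symbol is 0.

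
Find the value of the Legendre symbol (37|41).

1

Euler's criterion: (37/41) ≡ 37^20 (mod 41).
37^2 ≡ 16 (mod 41)
37^4 ≡ 10 (mod 41)
37^8 ≡ 18 (mod 41)
37^16 ≡ 37 (mod 41)
37^20 = 37^(16+4) ≡ 1 (mod 41).
Result is 1, so (37/41) = 1.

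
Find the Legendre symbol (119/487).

Reciprocity: 119 ≡ 3 and 487 ≡ 3 (mod 4), so (119/487) = −(487/119).
Reduce top mod 119: now compute (11/119).
Reciprocity: 11 ≡ 3 and 119 ≡ 3 (mod 4), so (11/119) = −(119/11).
Reduce top mod 11: now compute (9/11).
Reciprocity: 9 ≡ 1 and 11 ≡ 3 (mod 4), so (9/11) = +(11/9).
Reduce top mod 9: now compute (2/9).
Pull out 2: since 9 ≡ 1 (mod 8), (2/9) = +1.
Reached (1/9) = 1. Collecting the sign flips along the way, the symbol is +1.

1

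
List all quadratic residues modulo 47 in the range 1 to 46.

1,2,3,4,6,7,8,9,12,14,16,17,18,21,24,25,27,28,32,34,36,37,42

Square k = 1,…,23 (k and 47−k give the same square):
1²=1, 2²=4, 3²=9, 4²=16, 5²=25, 6²=36, 7²≡2, 8²≡17, 9²≡34, 10²≡6, 11²≡27, 12²≡3, 13²≡28, 14²≡8, 15²≡37, 16²≡21, 17²≡7, 18²≡42, 19²≡32, 20²≡24, 21²≡18, 22²≡14, 23²≡12 (mod 47).
So the quadratic residues mod 47 are {1, 2, 3, 4, 6, 7, 8, 9, 12, 14, 16, 17, 18, 21, 24, 25, 27, 28, 32, 34, 36, 37, 42}.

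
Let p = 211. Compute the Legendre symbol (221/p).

Euler's criterion: (221/211) ≡ 10^105 (mod 211).
10^2 ≡ 100 (mod 211)
10^4 ≡ 83 (mod 211)
10^8 ≡ 137 (mod 211)
10^16 ≡ 201 (mod 211)
10^32 ≡ 100 (mod 211)
10^64 ≡ 83 (mod 211)
10^105 = 10^(64+32+8+1) ≡ 210 (mod 211).
Result is 210 ≡ −1, so (221/211) = −1.

-1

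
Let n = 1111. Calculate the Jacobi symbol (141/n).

-1

Reciprocity: 141 ≡ 1 and 1111 ≡ 3 (mod 4), so (141/1111) = +(1111/141).
Reduce top mod 141: now compute (124/141).
Pull out 2^2: since 141 ≡ 5 (mod 8), (2/141) = -1, so (2/141)^2 = +1.
Reciprocity: 31 ≡ 3 and 141 ≡ 1 (mod 4), so (31/141) = +(141/31).
Reduce top mod 31: now compute (17/31).
Reciprocity: 17 ≡ 1 and 31 ≡ 3 (mod 4), so (17/31) = +(31/17).
Reduce top mod 17: now compute (14/17).
Pull out 2: since 17 ≡ 1 (mod 8), (2/17) = +1.
Reciprocity: 7 ≡ 3 and 17 ≡ 1 (mod 4), so (7/17) = +(17/7).
Reduce top mod 7: now compute (3/7).
Reciprocity: 3 ≡ 3 and 7 ≡ 3 (mod 4), so (3/7) = −(7/3).
Reduce top mod 3: now compute (1/3).
Reached (1/3) = 1. Collecting the sign flips along the way, the symbol is -1.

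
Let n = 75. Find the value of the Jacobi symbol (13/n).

1

Reciprocity: 13 ≡ 1 and 75 ≡ 3 (mod 4), so (13/75) = +(75/13).
Reduce top mod 13: now compute (10/13).
Pull out 2: since 13 ≡ 5 (mod 8), (2/13) = -1.
Reciprocity: 5 ≡ 1 and 13 ≡ 1 (mod 4), so (5/13) = +(13/5).
Reduce top mod 5: now compute (3/5).
Reciprocity: 3 ≡ 3 and 5 ≡ 1 (mod 4), so (3/5) = +(5/3).
Reduce top mod 3: now compute (2/3).
Pull out 2: since 3 ≡ 3 (mod 8), (2/3) = -1.
Reached (1/3) = 1. Collecting the sign flips along the way, the symbol is +1.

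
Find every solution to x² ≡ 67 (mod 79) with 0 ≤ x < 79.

15, 64

Since 79 ≡ 3 (mod 4), a square root of 67 is 67^((79+1)/4) = 67^20 mod 79.
Repeated squaring: 67^2≡65, 67^4≡38, 67^8≡22, 67^16≡10 (mod 79).
67^20 = 67^(16+4) ≡ 64 (mod 79).
Check: 64² = 4096 ≡ 67 (mod 79). The two roots are 15 and 64.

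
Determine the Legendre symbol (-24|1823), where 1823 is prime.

-1

First reduce: -24 ≡ 1799 (mod 1823).
Reciprocity: 1799 ≡ 3 and 1823 ≡ 3 (mod 4), so (1799/1823) = −(1823/1799).
Reduce top mod 1799: now compute (24/1799).
Pull out 2^3: since 1799 ≡ 7 (mod 8), (2/1799) = +1, so (2/1799)^3 = +1.
Reciprocity: 3 ≡ 3 and 1799 ≡ 3 (mod 4), so (3/1799) = −(1799/3).
Reduce top mod 3: now compute (2/3).
Pull out 2: since 3 ≡ 3 (mod 8), (2/3) = -1.
Reached (1/3) = 1. Collecting the sign flips along the way, the symbol is -1.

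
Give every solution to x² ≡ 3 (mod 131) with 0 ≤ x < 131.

Since 131 ≡ 3 (mod 4), a square root of 3 is 3^((131+1)/4) = 3^33 mod 131.
Repeated squaring: 3^2≡9, 3^4≡81, 3^8≡11, 3^16≡121, 3^32≡100 (mod 131).
3^33 = 3^(32+1) ≡ 38 (mod 131).
Check: 38² = 1444 ≡ 3 (mod 131). The two roots are 38 and 93.

38, 93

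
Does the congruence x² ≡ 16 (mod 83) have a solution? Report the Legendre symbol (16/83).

Euler's criterion: (16/83) ≡ 16^41 (mod 83).
16^2 ≡ 7 (mod 83)
16^4 ≡ 49 (mod 83)
16^8 ≡ 77 (mod 83)
16^16 ≡ 36 (mod 83)
16^32 ≡ 51 (mod 83)
16^41 = 16^(32+8+1) ≡ 1 (mod 83).
Result is 1, so (16/83) = 1.

1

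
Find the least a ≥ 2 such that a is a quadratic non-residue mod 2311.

(2/2311) = +1, so 2 is a residue.
(3/2311) = −1, so 3 is the smallest positive non-residue mod 2311.

3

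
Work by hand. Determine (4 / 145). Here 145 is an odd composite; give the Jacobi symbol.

1

Pull out 2^2: since 145 ≡ 1 (mod 8), (2/145) = +1, so (2/145)^2 = +1.
Reached (1/145) = 1. Collecting the sign flips along the way, the symbol is +1.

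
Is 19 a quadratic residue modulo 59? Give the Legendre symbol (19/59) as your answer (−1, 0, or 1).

Reciprocity: 19 ≡ 3 and 59 ≡ 3 (mod 4), so (19/59) = −(59/19).
Reduce top mod 19: now compute (2/19).
Pull out 2: since 19 ≡ 3 (mod 8), (2/19) = -1.
Reached (1/19) = 1. Collecting the sign flips along the way, the symbol is +1.

1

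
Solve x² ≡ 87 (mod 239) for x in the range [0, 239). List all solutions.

39, 200

Since 239 ≡ 3 (mod 4), a square root of 87 is 87^((239+1)/4) = 87^60 mod 239.
Repeated squaring: 87^2≡160, 87^4≡27, 87^8≡12, 87^16≡144, 87^32≡182 (mod 239).
87^60 = 87^(32+16+8+4) ≡ 200 (mod 239).
Check: 200² = 40000 ≡ 87 (mod 239). The two roots are 39 and 200.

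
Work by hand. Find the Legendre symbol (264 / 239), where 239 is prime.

Euler's criterion: (264/239) ≡ 25^119 (mod 239).
25^2 ≡ 147 (mod 239)
25^4 ≡ 99 (mod 239)
25^8 ≡ 2 (mod 239)
25^16 ≡ 4 (mod 239)
25^32 ≡ 16 (mod 239)
25^64 ≡ 17 (mod 239)
25^119 = 25^(64+32+16+4+2+1) ≡ 1 (mod 239).
Result is 1, so (264/239) = 1.

1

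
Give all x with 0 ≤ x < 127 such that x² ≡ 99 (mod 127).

Since 127 ≡ 3 (mod 4), a square root of 99 is 99^((127+1)/4) = 99^32 mod 127.
Repeated squaring: 99^2≡22, 99^4≡103, 99^8≡68, 99^16≡52, 99^32≡37 (mod 127).
99^32 = 99^(32) ≡ 37 (mod 127).
Check: 37² = 1369 ≡ 99 (mod 127). The two roots are 37 and 90.

37, 90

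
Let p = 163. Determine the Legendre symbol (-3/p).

Euler's criterion: (-3/163) ≡ 160^81 (mod 163).
160^2 ≡ 9 (mod 163)
160^4 ≡ 81 (mod 163)
160^8 ≡ 41 (mod 163)
160^16 ≡ 51 (mod 163)
160^32 ≡ 156 (mod 163)
160^64 ≡ 49 (mod 163)
160^81 = 160^(64+16+1) ≡ 1 (mod 163).
Result is 1, so (-3/163) = 1.

1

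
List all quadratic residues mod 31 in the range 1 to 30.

Square k = 1,…,15 (k and 31−k give the same square):
1²=1, 2²=4, 3²=9, 4²=16, 5²=25, 6²≡5, 7²≡18, 8²≡2, 9²≡19, 10²≡7, 11²≡28, 12²≡20, 13²≡14, 14²≡10, 15²≡8 (mod 31).
So the quadratic residues mod 31 are {1, 2, 4, 5, 7, 8, 9, 10, 14, 16, 18, 19, 20, 25, 28}.

1, 2, 4, 5, 7, 8, 9, 10, 14, 16, 18, 19, 20, 25, 28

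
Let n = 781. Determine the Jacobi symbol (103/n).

1

Reciprocity: 103 ≡ 3 and 781 ≡ 1 (mod 4), so (103/781) = +(781/103).
Reduce top mod 103: now compute (60/103).
Pull out 2^2: since 103 ≡ 7 (mod 8), (2/103) = +1, so (2/103)^2 = +1.
Reciprocity: 15 ≡ 3 and 103 ≡ 3 (mod 4), so (15/103) = −(103/15).
Reduce top mod 15: now compute (13/15).
Reciprocity: 13 ≡ 1 and 15 ≡ 3 (mod 4), so (13/15) = +(15/13).
Reduce top mod 13: now compute (2/13).
Pull out 2: since 13 ≡ 5 (mod 8), (2/13) = -1.
Reached (1/13) = 1. Collecting the sign flips along the way, the symbol is +1.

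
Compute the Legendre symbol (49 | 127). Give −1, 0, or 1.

1

Euler's criterion: (49/127) ≡ 49^63 (mod 127).
49^2 ≡ 115 (mod 127)
49^4 ≡ 17 (mod 127)
49^8 ≡ 35 (mod 127)
49^16 ≡ 82 (mod 127)
49^32 ≡ 120 (mod 127)
49^63 = 49^(32+16+8+4+2+1) ≡ 1 (mod 127).
Result is 1, so (49/127) = 1.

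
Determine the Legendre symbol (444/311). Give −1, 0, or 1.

First reduce: 444 ≡ 133 (mod 311).
Reciprocity: 133 ≡ 1 and 311 ≡ 3 (mod 4), so (133/311) = +(311/133).
Reduce top mod 133: now compute (45/133).
Reciprocity: 45 ≡ 1 and 133 ≡ 1 (mod 4), so (45/133) = +(133/45).
Reduce top mod 45: now compute (43/45).
Reciprocity: 43 ≡ 3 and 45 ≡ 1 (mod 4), so (43/45) = +(45/43).
Reduce top mod 43: now compute (2/43).
Pull out 2: since 43 ≡ 3 (mod 8), (2/43) = -1.
Reached (1/43) = 1. Collecting the sign flips along the way, the symbol is -1.

-1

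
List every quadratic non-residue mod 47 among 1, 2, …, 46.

Square k = 1,…,23 (k and 47−k give the same square):
1²=1, 2²=4, 3²=9, 4²=16, 5²=25, 6²=36, 7²≡2, 8²≡17, 9²≡34, 10²≡6, 11²≡27, 12²≡3, 13²≡28, 14²≡8, 15²≡37, 16²≡21, 17²≡7, 18²≡42, 19²≡32, 20²≡24, 21²≡18, 22²≡14, 23²≡12 (mod 47).
The residues are {1, 2, 3, 4, 6, 7, 8, 9, 12, 14, 16, 17, 18, 21, 24, 25, 27, 28, 32, 34, 36, 37, 42}; the non-residues are the remaining 23 nonzero classes.

5,10,11,13,15,19,20,22,23,26,29,30,31,33,35,38,39,40,41,43,44,45,46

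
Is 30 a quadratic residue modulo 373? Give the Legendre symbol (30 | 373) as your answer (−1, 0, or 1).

Pull out 2: since 373 ≡ 5 (mod 8), (2/373) = -1.
Reciprocity: 15 ≡ 3 and 373 ≡ 1 (mod 4), so (15/373) = +(373/15).
Reduce top mod 15: now compute (13/15).
Reciprocity: 13 ≡ 1 and 15 ≡ 3 (mod 4), so (13/15) = +(15/13).
Reduce top mod 13: now compute (2/13).
Pull out 2: since 13 ≡ 5 (mod 8), (2/13) = -1.
Reached (1/13) = 1. Collecting the sign flips along the way, the symbol is +1.

1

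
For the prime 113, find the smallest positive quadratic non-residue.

(2/113) = +1, so 2 is a residue.
(3/113) = −1, so 3 is the smallest positive non-residue mod 113.

3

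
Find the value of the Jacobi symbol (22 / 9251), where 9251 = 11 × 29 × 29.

0

Pull out 2: since 9251 ≡ 3 (mod 8), (2/9251) = -1.
Reciprocity: 11 ≡ 3 and 9251 ≡ 3 (mod 4), so (11/9251) = −(9251/11).
Reduce top mod 11: now compute (0/11).
Top reduces to 0: gcd > 1, so the symbol is 0.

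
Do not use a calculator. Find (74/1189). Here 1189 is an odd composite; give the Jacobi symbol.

Pull out 2: since 1189 ≡ 5 (mod 8), (2/1189) = -1.
Reciprocity: 37 ≡ 1 and 1189 ≡ 1 (mod 4), so (37/1189) = +(1189/37).
Reduce top mod 37: now compute (5/37).
Reciprocity: 5 ≡ 1 and 37 ≡ 1 (mod 4), so (5/37) = +(37/5).
Reduce top mod 5: now compute (2/5).
Pull out 2: since 5 ≡ 5 (mod 8), (2/5) = -1.
Reached (1/5) = 1. Collecting the sign flips along the way, the symbol is +1.

1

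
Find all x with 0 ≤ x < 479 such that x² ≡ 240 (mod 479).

Since 479 ≡ 3 (mod 4), a square root of 240 is 240^((479+1)/4) = 240^120 mod 479.
Repeated squaring: 240^2≡120, 240^4≡30, 240^8≡421, 240^16≡11, 240^32≡121, 240^64≡271 (mod 479).
240^120 = 240^(64+32+16+8) ≡ 146 (mod 479).
Check: 146² = 21316 ≡ 240 (mod 479). The two roots are 146 and 333.

146, 333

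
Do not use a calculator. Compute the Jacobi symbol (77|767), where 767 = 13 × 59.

Reciprocity: 77 ≡ 1 and 767 ≡ 3 (mod 4), so (77/767) = +(767/77).
Reduce top mod 77: now compute (74/77).
Pull out 2: since 77 ≡ 5 (mod 8), (2/77) = -1.
Reciprocity: 37 ≡ 1 and 77 ≡ 1 (mod 4), so (37/77) = +(77/37).
Reduce top mod 37: now compute (3/37).
Reciprocity: 3 ≡ 3 and 37 ≡ 1 (mod 4), so (3/37) = +(37/3).
Reduce top mod 3: now compute (1/3).
Reached (1/3) = 1. Collecting the sign flips along the way, the symbol is -1.

-1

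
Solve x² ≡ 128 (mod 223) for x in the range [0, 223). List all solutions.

103, 120

Since 223 ≡ 3 (mod 4), a square root of 128 is 128^((223+1)/4) = 128^56 mod 223.
Repeated squaring: 128^2≡105, 128^4≡98, 128^8≡15, 128^16≡2, 128^32≡4 (mod 223).
128^56 = 128^(32+16+8) ≡ 120 (mod 223).
Check: 120² = 14400 ≡ 128 (mod 223). The two roots are 103 and 120.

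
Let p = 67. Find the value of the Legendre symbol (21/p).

Euler's criterion: (21/67) ≡ 21^33 (mod 67).
21^2 ≡ 39 (mod 67)
21^4 ≡ 47 (mod 67)
21^8 ≡ 65 (mod 67)
21^16 ≡ 4 (mod 67)
21^32 ≡ 16 (mod 67)
21^33 = 21^(32+1) ≡ 1 (mod 67).
Result is 1, so (21/67) = 1.

1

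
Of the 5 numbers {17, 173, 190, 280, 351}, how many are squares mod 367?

2

(17/367) = -1 → non-residue.
(173/367) = +1 → QR.
(190/367) = +1 → QR.
(280/367) = -1 → non-residue.
(351/367) = -1 → non-residue.
Total quadratic residues among the 5: 2.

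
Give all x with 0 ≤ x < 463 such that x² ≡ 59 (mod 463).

195, 268

Since 463 ≡ 3 (mod 4), a square root of 59 is 59^((463+1)/4) = 59^116 mod 463.
Repeated squaring: 59^2≡240, 59^4≡188, 59^8≡156, 59^16≡260, 59^32≡2, 59^64≡4 (mod 463).
59^116 = 59^(64+32+16+4) ≡ 268 (mod 463).
Check: 268² = 71824 ≡ 59 (mod 463). The two roots are 195 and 268.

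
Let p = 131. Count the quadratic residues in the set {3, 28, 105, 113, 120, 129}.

(3/131) = +1 → QR.
(28/131) = +1 → QR.
(105/131) = +1 → QR.
(113/131) = +1 → QR.
(120/131) = -1 → non-residue.
(129/131) = +1 → QR.
Total quadratic residues among the 6: 5.

5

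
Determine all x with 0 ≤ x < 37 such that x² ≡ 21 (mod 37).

37 ≡ 1 (mod 4), so we find a root by search.
Trying successive values, 13² = 169 ≡ 21 (mod 37). The other root is 37 − 13 = 24.

13, 24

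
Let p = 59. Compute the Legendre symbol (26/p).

1

Euler's criterion: (26/59) ≡ 26^29 (mod 59).
26^2 ≡ 27 (mod 59)
26^4 ≡ 21 (mod 59)
26^8 ≡ 28 (mod 59)
26^16 ≡ 17 (mod 59)
26^29 = 26^(16+8+4+1) ≡ 1 (mod 59).
Result is 1, so (26/59) = 1.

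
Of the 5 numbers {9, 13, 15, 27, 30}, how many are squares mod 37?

3

(9/37) = +1 → QR.
(13/37) = -1 → non-residue.
(15/37) = -1 → non-residue.
(27/37) = +1 → QR.
(30/37) = +1 → QR.
Total quadratic residues among the 5: 3.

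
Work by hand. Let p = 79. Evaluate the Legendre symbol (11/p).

Euler's criterion: (11/79) ≡ 11^39 (mod 79).
11^2 ≡ 42 (mod 79)
11^4 ≡ 26 (mod 79)
11^8 ≡ 44 (mod 79)
11^16 ≡ 40 (mod 79)
11^32 ≡ 20 (mod 79)
11^39 = 11^(32+4+2+1) ≡ 1 (mod 79).
Result is 1, so (11/79) = 1.

1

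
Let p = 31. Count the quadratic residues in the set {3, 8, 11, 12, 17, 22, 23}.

1

(3/31) = -1 → non-residue.
(8/31) = +1 → QR.
(11/31) = -1 → non-residue.
(12/31) = -1 → non-residue.
(17/31) = -1 → non-residue.
(22/31) = -1 → non-residue.
(23/31) = -1 → non-residue.
Total quadratic residues among the 7: 1.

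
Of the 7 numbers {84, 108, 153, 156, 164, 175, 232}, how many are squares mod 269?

(84/269) = +1 → QR.
(108/269) = -1 → non-residue.
(153/269) = -1 → non-residue.
(156/269) = -1 → non-residue.
(164/269) = +1 → QR.
(175/269) = -1 → non-residue.
(232/269) = +1 → QR.
Total quadratic residues among the 7: 3.

3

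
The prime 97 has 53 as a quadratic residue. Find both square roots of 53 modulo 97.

21, 76

97 ≡ 1 (mod 4), so we find a root by search.
Trying successive values, 21² = 441 ≡ 53 (mod 97). The other root is 97 − 21 = 76.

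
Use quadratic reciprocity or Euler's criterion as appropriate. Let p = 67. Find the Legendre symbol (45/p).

-1

Reciprocity: 45 ≡ 1 and 67 ≡ 3 (mod 4), so (45/67) = +(67/45).
Reduce top mod 45: now compute (22/45).
Pull out 2: since 45 ≡ 5 (mod 8), (2/45) = -1.
Reciprocity: 11 ≡ 3 and 45 ≡ 1 (mod 4), so (11/45) = +(45/11).
Reduce top mod 11: now compute (1/11).
Reached (1/11) = 1. Collecting the sign flips along the way, the symbol is -1.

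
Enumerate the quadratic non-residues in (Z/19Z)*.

Square k = 1,…,9 (k and 19−k give the same square):
1²=1, 2²=4, 3²=9, 4²=16, 5²≡6, 6²≡17, 7²≡11, 8²≡7, 9²≡5 (mod 19).
The residues are {1, 4, 5, 6, 7, 9, 11, 16, 17}; the non-residues are the remaining 9 nonzero classes.

2 3 8 10 12 13 14 15 18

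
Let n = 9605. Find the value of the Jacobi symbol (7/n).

1

Reciprocity: 7 ≡ 3 and 9605 ≡ 1 (mod 4), so (7/9605) = +(9605/7).
Reduce top mod 7: now compute (1/7).
Reached (1/7) = 1. Collecting the sign flips along the way, the symbol is +1.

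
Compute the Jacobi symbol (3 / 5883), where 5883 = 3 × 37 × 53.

0

Reciprocity: 3 ≡ 3 and 5883 ≡ 3 (mod 4), so (3/5883) = −(5883/3).
Reduce top mod 3: now compute (0/3).
Top reduces to 0: gcd > 1, so the symbol is 0.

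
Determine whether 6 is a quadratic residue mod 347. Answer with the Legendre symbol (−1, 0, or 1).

-1

Pull out 2: since 347 ≡ 3 (mod 8), (2/347) = -1.
Reciprocity: 3 ≡ 3 and 347 ≡ 3 (mod 4), so (3/347) = −(347/3).
Reduce top mod 3: now compute (2/3).
Pull out 2: since 3 ≡ 3 (mod 8), (2/3) = -1.
Reached (1/3) = 1. Collecting the sign flips along the way, the symbol is -1.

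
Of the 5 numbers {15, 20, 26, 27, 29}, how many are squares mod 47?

(15/47) = -1 → non-residue.
(20/47) = -1 → non-residue.
(26/47) = -1 → non-residue.
(27/47) = +1 → QR.
(29/47) = -1 → non-residue.
Total quadratic residues among the 5: 1.

1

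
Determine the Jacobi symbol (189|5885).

Reciprocity: 189 ≡ 1 and 5885 ≡ 1 (mod 4), so (189/5885) = +(5885/189).
Reduce top mod 189: now compute (26/189).
Pull out 2: since 189 ≡ 5 (mod 8), (2/189) = -1.
Reciprocity: 13 ≡ 1 and 189 ≡ 1 (mod 4), so (13/189) = +(189/13).
Reduce top mod 13: now compute (7/13).
Reciprocity: 7 ≡ 3 and 13 ≡ 1 (mod 4), so (7/13) = +(13/7).
Reduce top mod 7: now compute (6/7).
Pull out 2: since 7 ≡ 7 (mod 8), (2/7) = +1.
Reciprocity: 3 ≡ 3 and 7 ≡ 3 (mod 4), so (3/7) = −(7/3).
Reduce top mod 3: now compute (1/3).
Reached (1/3) = 1. Collecting the sign flips along the way, the symbol is +1.

1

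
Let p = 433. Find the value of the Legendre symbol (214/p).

-1

Pull out 2: since 433 ≡ 1 (mod 8), (2/433) = +1.
Reciprocity: 107 ≡ 3 and 433 ≡ 1 (mod 4), so (107/433) = +(433/107).
Reduce top mod 107: now compute (5/107).
Reciprocity: 5 ≡ 1 and 107 ≡ 3 (mod 4), so (5/107) = +(107/5).
Reduce top mod 5: now compute (2/5).
Pull out 2: since 5 ≡ 5 (mod 8), (2/5) = -1.
Reached (1/5) = 1. Collecting the sign flips along the way, the symbol is -1.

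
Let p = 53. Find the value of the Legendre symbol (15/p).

Reciprocity: 15 ≡ 3 and 53 ≡ 1 (mod 4), so (15/53) = +(53/15).
Reduce top mod 15: now compute (8/15).
Pull out 2^3: since 15 ≡ 7 (mod 8), (2/15) = +1, so (2/15)^3 = +1.
Reached (1/15) = 1. Collecting the sign flips along the way, the symbol is +1.

1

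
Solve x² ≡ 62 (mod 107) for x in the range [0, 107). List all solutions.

Since 107 ≡ 3 (mod 4), a square root of 62 is 62^((107+1)/4) = 62^27 mod 107.
Repeated squaring: 62^2≡99, 62^4≡64, 62^8≡30, 62^16≡44 (mod 107).
62^27 = 62^(16+8+2+1) ≡ 13 (mod 107).
Check: 13² = 169 ≡ 62 (mod 107). The two roots are 13 and 94.

13, 94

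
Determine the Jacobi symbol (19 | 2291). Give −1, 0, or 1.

Reciprocity: 19 ≡ 3 and 2291 ≡ 3 (mod 4), so (19/2291) = −(2291/19).
Reduce top mod 19: now compute (11/19).
Reciprocity: 11 ≡ 3 and 19 ≡ 3 (mod 4), so (11/19) = −(19/11).
Reduce top mod 11: now compute (8/11).
Pull out 2^3: since 11 ≡ 3 (mod 8), (2/11) = -1, so (2/11)^3 = -1.
Reached (1/11) = 1. Collecting the sign flips along the way, the symbol is -1.

-1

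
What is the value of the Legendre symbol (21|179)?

Reciprocity: 21 ≡ 1 and 179 ≡ 3 (mod 4), so (21/179) = +(179/21).
Reduce top mod 21: now compute (11/21).
Reciprocity: 11 ≡ 3 and 21 ≡ 1 (mod 4), so (11/21) = +(21/11).
Reduce top mod 11: now compute (10/11).
Pull out 2: since 11 ≡ 3 (mod 8), (2/11) = -1.
Reciprocity: 5 ≡ 1 and 11 ≡ 3 (mod 4), so (5/11) = +(11/5).
Reduce top mod 5: now compute (1/5).
Reached (1/5) = 1. Collecting the sign flips along the way, the symbol is -1.

-1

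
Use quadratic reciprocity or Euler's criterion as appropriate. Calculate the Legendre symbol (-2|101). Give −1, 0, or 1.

Euler's criterion: (-2/101) ≡ 99^50 (mod 101).
99^2 ≡ 4 (mod 101)
99^4 ≡ 16 (mod 101)
99^8 ≡ 54 (mod 101)
99^16 ≡ 88 (mod 101)
99^32 ≡ 68 (mod 101)
99^50 = 99^(32+16+2) ≡ 100 (mod 101).
Result is 100 ≡ −1, so (-2/101) = −1.

-1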